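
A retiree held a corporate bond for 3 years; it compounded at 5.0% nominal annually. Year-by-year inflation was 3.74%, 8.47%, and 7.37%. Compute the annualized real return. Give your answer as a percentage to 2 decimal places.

Cumulative inflation factor: 1.0374 × 1.0847 × 1.0737 ≈ 1.20820.
Nominal growth factor: 1.15763. Real growth factor = 1.15763 / 1.20820 ≈ 0.95814.
Annualized: 0.95814^(1/3) − 1 ≈ -0.01415.

-1.42%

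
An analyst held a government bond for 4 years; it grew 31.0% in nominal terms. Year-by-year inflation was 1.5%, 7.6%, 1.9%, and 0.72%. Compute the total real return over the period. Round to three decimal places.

16.870%

Cumulative inflation factor: 1.015 × 1.076 × 1.019 × 1.0072 ≈ 1.12090.
Nominal growth factor: 1.31000. Real growth factor = 1.31000 / 1.12090 ≈ 1.16870.
Total real return ≈ 16.8700%.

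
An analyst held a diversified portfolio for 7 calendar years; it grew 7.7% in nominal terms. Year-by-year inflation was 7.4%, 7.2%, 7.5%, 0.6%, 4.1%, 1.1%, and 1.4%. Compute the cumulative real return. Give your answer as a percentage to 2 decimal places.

Cumulative inflation factor: 1.074 × 1.072 × 1.075 × 1.006 × 1.041 × 1.011 × 1.014 ≈ 1.32876.
Nominal growth factor: 1.07700. Real growth factor = 1.07700 / 1.32876 ≈ 0.81053.
Total real return ≈ -18.9468%.

-18.95%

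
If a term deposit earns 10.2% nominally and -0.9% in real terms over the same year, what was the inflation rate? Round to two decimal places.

11.20%

From (1+r_nom) = (1+r_real)(1+π), we get 1+π = (1 + 10.2%)/(1 − 0.9%) = 1.102/0.991 ≈ 1.11201.
So π ≈ 11.2008%.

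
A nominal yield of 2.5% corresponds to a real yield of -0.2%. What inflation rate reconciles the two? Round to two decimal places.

2.71%

From (1+r_nom) = (1+r_real)(1+π), we get 1+π = (1 + 2.5%)/(1 − 0.2%) = 1.025/0.998 ≈ 1.02705.
So π ≈ 2.7054%.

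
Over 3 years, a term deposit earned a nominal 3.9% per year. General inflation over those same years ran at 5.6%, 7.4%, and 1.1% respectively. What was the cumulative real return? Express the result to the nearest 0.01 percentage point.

-2.18%

Cumulative inflation factor: 1.056 × 1.074 × 1.011 ≈ 1.14662.
Nominal growth factor: 1.12162. Real growth factor = 1.12162 / 1.14662 ≈ 0.97820.
Total real return ≈ -2.1801%.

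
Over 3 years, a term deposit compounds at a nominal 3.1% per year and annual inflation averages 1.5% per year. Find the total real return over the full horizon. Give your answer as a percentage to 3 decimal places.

The annual real rate is (1+3.1%)/(1+1.5%) − 1 = 1.5764%.
Compounded over 3 years: (1 + 0.015764)^3 − 1 ≈ 0.04804.

4.804%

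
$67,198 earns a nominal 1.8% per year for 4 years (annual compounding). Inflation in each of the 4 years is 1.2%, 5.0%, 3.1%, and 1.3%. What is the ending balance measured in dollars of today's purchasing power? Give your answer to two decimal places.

$65,029.37

Nominal value at maturity: $67,198 × (1 + 1.8%)^4 ≈ $72,168.46.
Price-level factor over 4 years: 1.012 × 1.050 × 1.031 × 1.013 = 1.1097826278.
Dividing the nominal maturity value by the price-level factor gives the value in today's money.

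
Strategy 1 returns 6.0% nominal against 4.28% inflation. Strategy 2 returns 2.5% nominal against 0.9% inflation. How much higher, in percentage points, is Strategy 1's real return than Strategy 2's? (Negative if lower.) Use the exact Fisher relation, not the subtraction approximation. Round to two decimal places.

0.06

Strategy 1 real return: 1.060/1.0428 − 1 = 1.649%.
Strategy 2 real return: 1.025/1.009 − 1 = 1.586%.
Difference: 1.649 − 1.586 = 0.063 pp.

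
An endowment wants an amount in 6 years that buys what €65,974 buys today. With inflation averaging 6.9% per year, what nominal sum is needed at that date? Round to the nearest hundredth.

Cumulative price-level factor: (1+6.9%)^6 ≈ 1.4923346789.
The nominal amount required is €65,974 scaled up by that factor.

€98,455.29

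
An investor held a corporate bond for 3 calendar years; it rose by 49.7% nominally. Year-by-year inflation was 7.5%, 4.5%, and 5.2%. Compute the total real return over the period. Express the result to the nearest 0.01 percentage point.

Cumulative inflation factor: 1.075 × 1.045 × 1.052 ≈ 1.18179.
Nominal growth factor: 1.49700. Real growth factor = 1.49700 / 1.18179 ≈ 1.26672.
Total real return ≈ 26.6722%.

26.67%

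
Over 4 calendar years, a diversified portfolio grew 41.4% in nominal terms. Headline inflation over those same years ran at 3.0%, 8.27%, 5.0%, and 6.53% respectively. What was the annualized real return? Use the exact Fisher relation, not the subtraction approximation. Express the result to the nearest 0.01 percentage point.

Cumulative inflation factor: 1.030 × 1.0827 × 1.050 × 1.0653 ≈ 1.24740.
Nominal growth factor: 1.41400. Real growth factor = 1.41400 / 1.24740 ≈ 1.13356.
Annualized: 1.13356^(1/4) − 1 ≈ 0.03184.

3.18%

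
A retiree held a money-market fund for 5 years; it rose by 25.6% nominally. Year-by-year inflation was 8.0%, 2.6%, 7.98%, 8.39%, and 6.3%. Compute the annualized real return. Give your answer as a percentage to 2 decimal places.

-1.85%

Cumulative inflation factor: 1.080 × 1.026 × 1.0798 × 1.0839 × 1.063 ≈ 1.37860.
Nominal growth factor: 1.25600. Real growth factor = 1.25600 / 1.37860 ≈ 0.91107.
Annualized: 0.91107^(1/5) − 1 ≈ -0.01845.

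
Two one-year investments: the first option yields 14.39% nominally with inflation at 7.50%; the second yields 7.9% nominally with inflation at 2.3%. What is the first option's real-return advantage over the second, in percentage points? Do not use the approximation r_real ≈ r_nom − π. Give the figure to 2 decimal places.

0.94

The first option real return: 1.1439/1.0750 − 1 = 6.409%.
The second real return: 1.079/1.023 − 1 = 5.474%.
Difference: 6.409 − 5.474 = 0.935 pp.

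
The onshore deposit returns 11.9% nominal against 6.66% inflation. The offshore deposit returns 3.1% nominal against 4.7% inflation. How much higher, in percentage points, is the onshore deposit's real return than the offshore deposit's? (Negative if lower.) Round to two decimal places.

The onshore deposit real return: 1.119/1.0666 − 1 = 4.913%.
The offshore deposit real return: 1.031/1.047 − 1 = -1.528%.
Difference: 4.913 − (-1.528) = 6.441 pp.

6.44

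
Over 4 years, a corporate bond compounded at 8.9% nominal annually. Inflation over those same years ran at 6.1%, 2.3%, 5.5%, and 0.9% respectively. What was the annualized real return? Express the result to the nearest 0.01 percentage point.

Cumulative inflation factor: 1.061 × 1.023 × 1.055 × 1.009 ≈ 1.15541.
Nominal growth factor: 1.40641. Real growth factor = 1.40641 / 1.15541 ≈ 1.21724.
Annualized: 1.21724^(1/4) − 1 ≈ 0.05037.

5.04%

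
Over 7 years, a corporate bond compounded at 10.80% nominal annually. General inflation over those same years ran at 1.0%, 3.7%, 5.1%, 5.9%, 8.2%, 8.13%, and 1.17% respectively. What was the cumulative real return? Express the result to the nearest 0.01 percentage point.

Cumulative inflation factor: 1.010 × 1.037 × 1.051 × 1.059 × 1.082 × 1.0813 × 1.0117 ≈ 1.37983.
Nominal growth factor: 2.05012. Real growth factor = 2.05012 / 1.37983 ≈ 1.48578.
Total real return ≈ 48.5779%.

48.58%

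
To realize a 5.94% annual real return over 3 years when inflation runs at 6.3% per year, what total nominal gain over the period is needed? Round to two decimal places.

Required annual nominal rate: (1+5.94%)(1+6.3%) − 1 = 12.61422%.
Cumulative over 3 years: (1 + 0.1261422)^3 − 1 ≈ 0.42817.

42.82%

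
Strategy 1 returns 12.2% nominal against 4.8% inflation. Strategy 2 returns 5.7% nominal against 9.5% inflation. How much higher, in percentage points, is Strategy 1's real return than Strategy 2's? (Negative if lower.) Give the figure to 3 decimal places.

10.531

Strategy 1 real return: 1.122/1.048 − 1 = 7.0611%.
Strategy 2 real return: 1.057/1.095 − 1 = -3.4703%.
Difference: 7.0611 − (-3.4703) = 10.5314 pp.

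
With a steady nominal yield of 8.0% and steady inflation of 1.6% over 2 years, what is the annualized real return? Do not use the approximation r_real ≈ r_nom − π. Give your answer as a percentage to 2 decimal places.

6.30%

With constant rates the annual real return is the same each year: (1+8.0%)/(1+1.6%) − 1 = 0.06299.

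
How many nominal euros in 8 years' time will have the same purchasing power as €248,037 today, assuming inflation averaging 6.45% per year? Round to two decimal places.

Cumulative price-level factor: (1+6.45%)^8 ≈ 1.6487899295.
The nominal amount required is €248,037 scaled up by that factor.

€408,960.91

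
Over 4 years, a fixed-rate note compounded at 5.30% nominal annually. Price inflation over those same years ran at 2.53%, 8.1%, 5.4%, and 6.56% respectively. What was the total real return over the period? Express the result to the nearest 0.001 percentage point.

-1.235%

Cumulative inflation factor: 1.0253 × 1.081 × 1.054 × 1.0656 ≈ 1.24483.
Nominal growth factor: 1.22946. Real growth factor = 1.22946 / 1.24483 ≈ 0.98765.
Total real return ≈ -1.2352%.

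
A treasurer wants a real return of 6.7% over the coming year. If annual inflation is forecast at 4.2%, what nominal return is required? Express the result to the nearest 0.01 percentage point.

11.18%

By the Fisher equation, 1 + r_nom = (1 + 6.7%)(1 + 4.2%) = 1.067 × 1.042 = 1.111814.
So r_nom = 11.1814%.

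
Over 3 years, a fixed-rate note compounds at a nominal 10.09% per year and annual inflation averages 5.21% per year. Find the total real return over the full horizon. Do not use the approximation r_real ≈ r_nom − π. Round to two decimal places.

14.57%

The annual real rate is (1+10.09%)/(1+5.21%) − 1 = 4.6383%.
Compounded over 3 years: (1 + 0.046383)^3 − 1 ≈ 0.14570.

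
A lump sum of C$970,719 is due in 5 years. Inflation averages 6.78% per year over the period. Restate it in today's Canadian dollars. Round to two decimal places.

C$699,268.47

Price-level factor over 5 years: (1 + 6.78%)^5 ≈ 1.3881921449.
Purchasing power today: C$970,719 divided by that factor.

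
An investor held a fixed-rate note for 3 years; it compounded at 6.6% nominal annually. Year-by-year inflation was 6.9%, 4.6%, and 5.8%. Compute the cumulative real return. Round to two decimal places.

Cumulative inflation factor: 1.069 × 1.046 × 1.058 ≈ 1.18303.
Nominal growth factor: 1.21136. Real growth factor = 1.21136 / 1.18303 ≈ 1.02394.
Total real return ≈ 2.3945%.

2.39%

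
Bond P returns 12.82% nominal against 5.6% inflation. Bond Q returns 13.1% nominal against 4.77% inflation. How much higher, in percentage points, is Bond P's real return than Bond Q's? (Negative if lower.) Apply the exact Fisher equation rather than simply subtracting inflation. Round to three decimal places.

Bond P real return: 1.1282/1.056 − 1 = 6.8371%.
Bond Q real return: 1.131/1.0477 − 1 = 7.9507%.
Difference: 6.8371 − 7.9507 = -1.1136 pp.

-1.114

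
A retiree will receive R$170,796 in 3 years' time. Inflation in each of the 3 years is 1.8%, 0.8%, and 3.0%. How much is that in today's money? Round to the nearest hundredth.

Price-level factor over 3 years: 1.018 × 1.008 × 1.030 = 1.05692832.
Purchasing power today: R$170,796 divided by that factor.

R$161,596.58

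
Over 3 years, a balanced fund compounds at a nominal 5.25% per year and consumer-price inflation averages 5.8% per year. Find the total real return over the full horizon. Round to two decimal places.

-1.55%

The annual real rate is (1+5.25%)/(1+5.8%) − 1 = -0.5198%.
Compounded over 3 years: (1 + -0.005198)^3 − 1 ≈ -0.01551.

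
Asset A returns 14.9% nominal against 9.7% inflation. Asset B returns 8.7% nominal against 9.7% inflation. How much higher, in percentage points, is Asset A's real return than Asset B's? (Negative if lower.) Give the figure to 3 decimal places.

5.652

Asset A real return: 1.149/1.097 − 1 = 4.7402%.
Asset B real return: 1.087/1.097 − 1 = -0.9116%.
Difference: 4.7402 − (-0.9116) = 5.6518 pp.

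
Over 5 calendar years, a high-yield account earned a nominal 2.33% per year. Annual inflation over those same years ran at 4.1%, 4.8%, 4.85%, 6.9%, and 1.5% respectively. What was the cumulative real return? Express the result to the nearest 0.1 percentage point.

-9.6%

Cumulative inflation factor: 1.041 × 1.048 × 1.0485 × 1.069 × 1.015 ≈ 1.24115.
Nominal growth factor: 1.12206. Real growth factor = 1.12206 / 1.24115 ≈ 0.90405.
Total real return ≈ -9.5954%.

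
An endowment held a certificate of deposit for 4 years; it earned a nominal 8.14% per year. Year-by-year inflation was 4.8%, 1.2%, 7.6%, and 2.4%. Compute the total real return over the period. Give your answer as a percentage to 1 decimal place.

17.0%

Cumulative inflation factor: 1.048 × 1.012 × 1.076 × 1.024 ≈ 1.16857.
Nominal growth factor: 1.36756. Real growth factor = 1.36756 / 1.16857 ≈ 1.17028.
Total real return ≈ 17.0284%.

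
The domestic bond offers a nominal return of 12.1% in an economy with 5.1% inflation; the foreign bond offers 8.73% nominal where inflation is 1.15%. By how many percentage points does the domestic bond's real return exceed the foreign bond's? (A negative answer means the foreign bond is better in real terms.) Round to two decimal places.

The domestic bond real return: 1.121/1.051 − 1 = 6.660%.
The foreign bond real return: 1.0873/1.0115 − 1 = 7.494%.
Difference: 6.660 − 7.494 = -0.834 pp.

-0.83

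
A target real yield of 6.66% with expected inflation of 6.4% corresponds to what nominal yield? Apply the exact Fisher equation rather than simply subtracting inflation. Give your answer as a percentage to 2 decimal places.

By the Fisher equation, 1 + r_nom = (1 + 6.66%)(1 + 6.4%) = 1.0666 × 1.064 = 1.1348624.
So r_nom = 13.48624%.

13.49%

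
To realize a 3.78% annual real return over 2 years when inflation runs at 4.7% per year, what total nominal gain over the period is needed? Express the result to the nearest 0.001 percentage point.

18.065%

Required annual nominal rate: (1+3.78%)(1+4.7%) − 1 = 8.65766%.
Cumulative over 2 years: (1 + 0.0865766)^2 − 1 ≈ 0.18065.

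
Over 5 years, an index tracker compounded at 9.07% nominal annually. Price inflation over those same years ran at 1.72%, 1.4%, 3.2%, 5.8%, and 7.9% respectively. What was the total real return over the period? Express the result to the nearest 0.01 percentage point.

Cumulative inflation factor: 1.0172 × 1.014 × 1.032 × 1.058 × 1.079 ≈ 1.21515.
Nominal growth factor: 1.54357. Real growth factor = 1.54357 / 1.21515 ≈ 1.27027.
Total real return ≈ 27.0268%.

27.03%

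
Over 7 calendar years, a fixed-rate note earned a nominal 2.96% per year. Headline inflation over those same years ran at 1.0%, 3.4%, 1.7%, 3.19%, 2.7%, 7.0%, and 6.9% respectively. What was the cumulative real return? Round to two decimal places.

Cumulative inflation factor: 1.010 × 1.034 × 1.017 × 1.0319 × 1.027 × 1.070 × 1.069 ≈ 1.28746.
Nominal growth factor: 1.22653. Real growth factor = 1.22653 / 1.28746 ≈ 0.95268.
Total real return ≈ -4.7319%.

-4.73%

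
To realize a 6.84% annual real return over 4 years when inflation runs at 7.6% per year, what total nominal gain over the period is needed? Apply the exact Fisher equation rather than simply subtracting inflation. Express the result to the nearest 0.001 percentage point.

74.656%

Required annual nominal rate: (1+6.84%)(1+7.6%) − 1 = 14.95984%.
Cumulative over 4 years: (1 + 0.1495984)^4 − 1 ≈ 0.74656.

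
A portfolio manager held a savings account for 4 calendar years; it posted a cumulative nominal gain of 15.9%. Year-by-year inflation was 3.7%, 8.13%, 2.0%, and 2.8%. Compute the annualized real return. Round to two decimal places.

Cumulative inflation factor: 1.037 × 1.0813 × 1.020 × 1.028 ≈ 1.17576.
Nominal growth factor: 1.15900. Real growth factor = 1.15900 / 1.17576 ≈ 0.98575.
Annualized: 0.98575^(1/4) − 1 ≈ -0.00358.

-0.36%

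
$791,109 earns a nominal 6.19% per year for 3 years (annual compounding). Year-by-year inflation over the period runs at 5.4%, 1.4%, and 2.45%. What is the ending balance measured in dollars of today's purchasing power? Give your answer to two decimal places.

Nominal value at maturity: $791,109 × (1 + 6.19%)^3 ≈ $947,299.24.
Price-level factor over 3 years: 1.054 × 1.014 × 1.0245 = 1.094940522.
Dividing the nominal maturity value by the price-level factor gives the value in today's money.

$865,160.45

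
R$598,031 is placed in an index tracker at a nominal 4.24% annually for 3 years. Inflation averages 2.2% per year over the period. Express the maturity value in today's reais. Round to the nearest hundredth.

Nominal value at maturity: R$598,031 × (1 + 4.24%)^3 ≈ R$677,371.48.
Price-level factor over 3 years: (1 + 2.2%)^3 = 1.067462648.
The maturity value deflated by that factor is the answer in today's purchasing power.

R$634,562.23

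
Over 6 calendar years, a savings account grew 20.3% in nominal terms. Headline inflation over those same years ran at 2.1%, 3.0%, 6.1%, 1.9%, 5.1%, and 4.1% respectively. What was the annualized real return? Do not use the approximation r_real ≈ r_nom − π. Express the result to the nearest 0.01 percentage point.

-0.56%

Cumulative inflation factor: 1.021 × 1.030 × 1.061 × 1.019 × 1.051 × 1.041 ≈ 1.24396.
Nominal growth factor: 1.20300. Real growth factor = 1.20300 / 1.24396 ≈ 0.96707.
Annualized: 0.96707^(1/6) − 1 ≈ -0.00556.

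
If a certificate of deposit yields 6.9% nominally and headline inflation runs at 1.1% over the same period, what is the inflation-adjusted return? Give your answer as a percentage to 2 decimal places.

5.74%

Real return via the Fisher equation: (1 + 6.9%)/(1 + 1.1%) − 1 = 1.069/1.011 − 1 ≈ 0.05737.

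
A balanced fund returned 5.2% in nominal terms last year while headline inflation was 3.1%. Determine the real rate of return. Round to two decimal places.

Real return via the Fisher equation: (1 + 5.2%)/(1 + 3.1%) − 1 = 1.052/1.031 − 1 ≈ 0.02037.

2.04%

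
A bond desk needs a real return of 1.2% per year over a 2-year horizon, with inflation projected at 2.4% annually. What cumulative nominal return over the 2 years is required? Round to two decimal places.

Required annual nominal rate: (1+1.2%)(1+2.4%) − 1 = 3.6288%.
Cumulative over 2 years: (1 + 0.036288)^2 − 1 ≈ 0.07389.

7.39%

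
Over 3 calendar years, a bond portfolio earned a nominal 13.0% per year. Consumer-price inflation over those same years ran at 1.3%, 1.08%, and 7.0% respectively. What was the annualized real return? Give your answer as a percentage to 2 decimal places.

Cumulative inflation factor: 1.013 × 1.0108 × 1.070 ≈ 1.09562.
Nominal growth factor: 1.44290. Real growth factor = 1.44290 / 1.09562 ≈ 1.31697.
Annualized: 1.31697^(1/3) − 1 ≈ 0.09612.

9.61%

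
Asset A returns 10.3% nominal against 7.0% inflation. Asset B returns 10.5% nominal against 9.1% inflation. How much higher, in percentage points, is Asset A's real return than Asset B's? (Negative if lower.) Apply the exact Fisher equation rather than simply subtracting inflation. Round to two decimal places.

Asset A real return: 1.103/1.070 − 1 = 3.084%.
Asset B real return: 1.105/1.091 − 1 = 1.283%.
Difference: 3.084 − 1.283 = 1.801 pp.

1.80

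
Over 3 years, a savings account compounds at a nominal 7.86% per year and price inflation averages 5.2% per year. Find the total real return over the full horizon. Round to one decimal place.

The annual real rate is (1+7.86%)/(1+5.2%) − 1 = 2.5285%.
Compounded over 3 years: (1 + 0.025285)^3 − 1 ≈ 0.07779.

7.8%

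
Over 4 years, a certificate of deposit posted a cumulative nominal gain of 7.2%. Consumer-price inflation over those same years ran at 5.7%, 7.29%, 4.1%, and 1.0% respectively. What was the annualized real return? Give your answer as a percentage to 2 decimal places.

Cumulative inflation factor: 1.057 × 1.0729 × 1.041 × 1.010 ≈ 1.19236.
Nominal growth factor: 1.07200. Real growth factor = 1.07200 / 1.19236 ≈ 0.89906.
Annualized: 0.89906^(1/4) − 1 ≈ -0.02625.

-2.63%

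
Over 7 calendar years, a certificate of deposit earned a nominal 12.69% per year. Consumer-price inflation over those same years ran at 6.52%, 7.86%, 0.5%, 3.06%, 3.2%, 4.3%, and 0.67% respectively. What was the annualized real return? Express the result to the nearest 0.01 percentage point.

8.67%

Cumulative inflation factor: 1.0652 × 1.0786 × 1.005 × 1.0306 × 1.032 × 1.043 × 1.0067 ≈ 1.28947.
Nominal growth factor: 2.30780. Real growth factor = 2.30780 / 1.28947 ≈ 1.78972.
Annualized: 1.78972^(1/7) − 1 ≈ 0.08671.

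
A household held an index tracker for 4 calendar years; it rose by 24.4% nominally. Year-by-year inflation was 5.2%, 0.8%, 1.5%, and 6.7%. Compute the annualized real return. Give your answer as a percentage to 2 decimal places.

2.02%

Cumulative inflation factor: 1.052 × 1.008 × 1.015 × 1.067 ≈ 1.14844.
Nominal growth factor: 1.24400. Real growth factor = 1.24400 / 1.14844 ≈ 1.08321.
Annualized: 1.08321^(1/4) − 1 ≈ 0.02018.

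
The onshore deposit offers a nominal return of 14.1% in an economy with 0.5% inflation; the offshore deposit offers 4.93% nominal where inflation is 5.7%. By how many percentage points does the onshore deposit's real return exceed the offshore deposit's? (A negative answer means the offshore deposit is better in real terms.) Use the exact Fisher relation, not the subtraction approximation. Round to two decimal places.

14.26

The onshore deposit real return: 1.141/1.005 − 1 = 13.532%.
The offshore deposit real return: 1.0493/1.057 − 1 = -0.728%.
Difference: 13.532 − (-0.728) = 14.260 pp.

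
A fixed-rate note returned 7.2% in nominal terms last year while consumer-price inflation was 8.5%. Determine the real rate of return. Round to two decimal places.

-1.20%

Real return via the Fisher equation: (1 + 7.2%)/(1 + 8.5%) − 1 = 1.072/1.085 − 1 ≈ -0.01198.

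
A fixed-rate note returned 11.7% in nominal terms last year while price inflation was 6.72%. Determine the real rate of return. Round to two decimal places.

4.67%

Real return via the Fisher equation: (1 + 11.7%)/(1 + 6.72%) − 1 = 1.117/1.0672 − 1 ≈ 0.04666.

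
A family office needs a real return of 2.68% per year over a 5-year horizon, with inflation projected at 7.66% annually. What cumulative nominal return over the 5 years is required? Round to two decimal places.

65.08%

Required annual nominal rate: (1+2.68%)(1+7.66%) − 1 = 10.545288%.
Cumulative over 5 years: (1 + 0.10545288)^5 − 1 ≈ 0.65083.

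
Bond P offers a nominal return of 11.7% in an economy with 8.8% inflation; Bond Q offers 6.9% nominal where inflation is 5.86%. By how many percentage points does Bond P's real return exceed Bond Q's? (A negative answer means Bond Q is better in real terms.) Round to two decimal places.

1.68

Bond P real return: 1.117/1.088 − 1 = 2.665%.
Bond Q real return: 1.069/1.0586 − 1 = 0.982%.
Difference: 2.665 − 0.982 = 1.683 pp.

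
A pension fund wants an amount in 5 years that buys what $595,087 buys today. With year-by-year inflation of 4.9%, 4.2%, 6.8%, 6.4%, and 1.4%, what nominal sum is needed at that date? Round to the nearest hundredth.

$749,504.95

Cumulative price-level factor: 1.049 × 1.042 × 1.068 × 1.064 × 1.014 ≈ 1.2594880254.
Multiplying $595,087 by the price-level factor gives the future nominal sum.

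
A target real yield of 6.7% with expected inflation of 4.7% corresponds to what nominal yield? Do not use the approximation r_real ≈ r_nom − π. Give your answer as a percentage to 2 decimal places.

11.71%

By the Fisher equation, 1 + r_nom = (1 + 6.7%)(1 + 4.7%) = 1.067 × 1.047 = 1.117149.
So r_nom = 11.7149%.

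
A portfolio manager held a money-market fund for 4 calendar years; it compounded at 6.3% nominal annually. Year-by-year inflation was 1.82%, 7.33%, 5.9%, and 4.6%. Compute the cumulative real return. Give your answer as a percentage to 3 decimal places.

5.475%

Cumulative inflation factor: 1.0182 × 1.0733 × 1.059 × 1.046 ≈ 1.21055.
Nominal growth factor: 1.27683. Real growth factor = 1.27683 / 1.21055 ≈ 1.05475.
Total real return ≈ 5.4754%.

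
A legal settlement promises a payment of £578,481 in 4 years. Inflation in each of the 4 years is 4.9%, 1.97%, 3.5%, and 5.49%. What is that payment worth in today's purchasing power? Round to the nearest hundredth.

£495,324.20

Price-level factor over 4 years: 1.049 × 1.0197 × 1.035 × 1.0549 ≈ 1.1678835723.
Purchasing power today: £578,481 divided by that factor.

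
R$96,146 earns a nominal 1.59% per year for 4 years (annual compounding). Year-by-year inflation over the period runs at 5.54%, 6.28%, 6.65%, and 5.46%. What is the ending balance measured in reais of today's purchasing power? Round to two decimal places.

R$81,174.16

Nominal value at maturity: R$96,146 × (1 + 1.59%)^4 ≈ R$102,408.28.
Price-level factor over 4 years: 1.0554 × 1.0628 × 1.0665 × 1.0546 ≈ 1.2615871661.
The maturity value deflated by that factor is the answer in today's purchasing power.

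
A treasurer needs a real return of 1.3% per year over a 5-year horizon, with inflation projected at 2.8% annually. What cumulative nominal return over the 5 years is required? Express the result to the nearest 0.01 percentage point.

22.47%

Required annual nominal rate: (1+1.3%)(1+2.8%) − 1 = 4.1364%.
Cumulative over 5 years: (1 + 0.041364)^5 − 1 ≈ 0.22465.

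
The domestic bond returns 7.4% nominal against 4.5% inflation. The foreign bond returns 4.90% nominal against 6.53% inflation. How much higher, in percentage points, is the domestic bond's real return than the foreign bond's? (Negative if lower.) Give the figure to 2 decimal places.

4.31

The domestic bond real return: 1.074/1.045 − 1 = 2.775%.
The foreign bond real return: 1.0490/1.0653 − 1 = -1.530%.
Difference: 2.775 − (-1.530) = 4.305 pp.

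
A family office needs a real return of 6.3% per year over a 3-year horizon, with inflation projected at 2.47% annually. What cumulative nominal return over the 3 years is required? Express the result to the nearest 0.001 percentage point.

Required annual nominal rate: (1+6.3%)(1+2.47%) − 1 = 8.92561%.
Cumulative over 3 years: (1 + 0.0892561)^3 − 1 ≈ 0.29238.

29.238%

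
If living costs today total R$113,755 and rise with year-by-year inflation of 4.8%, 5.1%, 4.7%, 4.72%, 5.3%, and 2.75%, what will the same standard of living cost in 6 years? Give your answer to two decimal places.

Cumulative price-level factor: 1.048 × 1.051 × 1.047 × 1.0472 × 1.053 × 1.0275 ≈ 1.3066236528.
Multiplying R$113,755 by the price-level factor gives the future nominal sum.

R$148,634.97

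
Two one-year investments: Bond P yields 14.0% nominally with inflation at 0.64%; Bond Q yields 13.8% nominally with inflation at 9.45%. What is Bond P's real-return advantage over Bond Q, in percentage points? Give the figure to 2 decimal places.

Bond P real return: 1.140/1.0064 − 1 = 13.275%.
Bond Q real return: 1.138/1.0945 − 1 = 3.974%.
Difference: 13.275 − 3.974 = 9.301 pp.

9.30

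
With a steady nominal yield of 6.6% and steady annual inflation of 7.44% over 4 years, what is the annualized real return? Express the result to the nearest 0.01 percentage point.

With constant rates the annual real return is the same each year: (1+6.6%)/(1+7.44%) − 1 = -0.00782.

-0.78%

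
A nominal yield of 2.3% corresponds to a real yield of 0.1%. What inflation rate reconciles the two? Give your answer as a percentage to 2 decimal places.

From (1+r_nom) = (1+r_real)(1+π), we get 1+π = (1 + 2.3%)/(1 + 0.1%) = 1.023/1.001 ≈ 1.02198.
So π ≈ 2.1978%.

2.20%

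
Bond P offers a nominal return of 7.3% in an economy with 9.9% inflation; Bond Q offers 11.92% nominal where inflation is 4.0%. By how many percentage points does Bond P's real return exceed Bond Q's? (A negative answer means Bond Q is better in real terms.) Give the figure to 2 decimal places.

Bond P real return: 1.073/1.099 − 1 = -2.366%.
Bond Q real return: 1.1192/1.040 − 1 = 7.615%.
Difference: -2.366 − 7.615 = -9.981 pp.

-9.98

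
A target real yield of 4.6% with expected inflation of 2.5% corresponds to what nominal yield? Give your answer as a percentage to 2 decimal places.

By the Fisher equation, 1 + r_nom = (1 + 4.6%)(1 + 2.5%) = 1.046 × 1.025 = 1.07215.
So r_nom = 7.215%.

7.22%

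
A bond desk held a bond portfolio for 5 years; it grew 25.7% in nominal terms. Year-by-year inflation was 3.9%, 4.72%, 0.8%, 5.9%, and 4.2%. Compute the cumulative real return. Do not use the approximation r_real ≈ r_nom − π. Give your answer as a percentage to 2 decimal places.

Cumulative inflation factor: 1.039 × 1.0472 × 1.008 × 1.059 × 1.042 ≈ 1.21023.
Nominal growth factor: 1.25700. Real growth factor = 1.25700 / 1.21023 ≈ 1.03864.
Total real return ≈ 3.8642%.

3.86%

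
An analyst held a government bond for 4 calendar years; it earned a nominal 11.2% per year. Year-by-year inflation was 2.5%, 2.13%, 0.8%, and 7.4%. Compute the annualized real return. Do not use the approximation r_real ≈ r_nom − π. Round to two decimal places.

Cumulative inflation factor: 1.025 × 1.0213 × 1.008 × 1.074 ≈ 1.13329.
Nominal growth factor: 1.52904. Real growth factor = 1.52904 / 1.13329 ≈ 1.34920.
Annualized: 1.34920^(1/4) − 1 ≈ 0.07775.

7.78%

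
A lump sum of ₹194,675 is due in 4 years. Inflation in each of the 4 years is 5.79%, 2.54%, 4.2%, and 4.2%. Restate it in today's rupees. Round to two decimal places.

₹165,286.28

Price-level factor over 4 years: 1.0579 × 1.0254 × 1.042 × 1.042 ≈ 1.1778049309.
Purchasing power today: ₹194,675 divided by that factor.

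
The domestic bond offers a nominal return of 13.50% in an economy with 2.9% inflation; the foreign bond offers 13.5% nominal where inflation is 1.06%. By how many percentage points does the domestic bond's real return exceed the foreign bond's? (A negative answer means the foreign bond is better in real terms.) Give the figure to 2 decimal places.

-2.01

The domestic bond real return: 1.1350/1.029 − 1 = 10.301%.
The foreign bond real return: 1.135/1.0106 − 1 = 12.310%.
Difference: 10.301 − 12.310 = -2.009 pp.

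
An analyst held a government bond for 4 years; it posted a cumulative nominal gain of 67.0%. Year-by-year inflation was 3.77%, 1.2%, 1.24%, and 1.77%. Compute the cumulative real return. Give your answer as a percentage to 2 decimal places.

54.34%

Cumulative inflation factor: 1.0377 × 1.012 × 1.0124 × 1.0177 ≈ 1.08199.
Nominal growth factor: 1.67000. Real growth factor = 1.67000 / 1.08199 ≈ 1.54345.
Total real return ≈ 54.3449%.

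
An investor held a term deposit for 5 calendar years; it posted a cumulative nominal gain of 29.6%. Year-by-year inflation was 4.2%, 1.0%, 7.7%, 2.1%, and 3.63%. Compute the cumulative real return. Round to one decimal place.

Cumulative inflation factor: 1.042 × 1.010 × 1.077 × 1.021 × 1.0363 ≈ 1.19927.
Nominal growth factor: 1.29600. Real growth factor = 1.29600 / 1.19927 ≈ 1.08066.
Total real return ≈ 8.0660%.

8.1%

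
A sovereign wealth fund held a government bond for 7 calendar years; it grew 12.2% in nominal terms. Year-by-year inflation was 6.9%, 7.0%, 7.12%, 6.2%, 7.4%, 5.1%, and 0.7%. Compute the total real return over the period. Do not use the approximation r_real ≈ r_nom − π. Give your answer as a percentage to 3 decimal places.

-24.142%

Cumulative inflation factor: 1.069 × 1.070 × 1.0712 × 1.062 × 1.074 × 1.051 × 1.007 ≈ 1.47908.
Nominal growth factor: 1.12200. Real growth factor = 1.12200 / 1.47908 ≈ 0.75858.
Total real return ≈ -24.1423%.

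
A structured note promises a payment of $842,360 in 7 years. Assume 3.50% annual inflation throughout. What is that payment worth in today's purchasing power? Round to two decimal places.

Price-level factor over 7 years: (1 + 3.50%)^7 ≈ 1.2722792628.
Purchasing power today: $842,360 divided by that factor.

$662,087.35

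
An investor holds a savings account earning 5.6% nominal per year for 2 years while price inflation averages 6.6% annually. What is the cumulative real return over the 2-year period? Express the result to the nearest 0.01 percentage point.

The annual real rate is (1+5.6%)/(1+6.6%) − 1 = -0.9381%.
Compounded over 2 years: (1 + -0.009381)^2 − 1 ≈ -0.01867.

-1.87%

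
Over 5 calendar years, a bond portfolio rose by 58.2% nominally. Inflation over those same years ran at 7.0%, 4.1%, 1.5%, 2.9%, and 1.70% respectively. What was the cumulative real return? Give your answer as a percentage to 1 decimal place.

33.7%

Cumulative inflation factor: 1.070 × 1.041 × 1.015 × 1.029 × 1.0170 ≈ 1.18314.
Nominal growth factor: 1.58200. Real growth factor = 1.58200 / 1.18314 ≈ 1.33712.
Total real return ≈ 33.7118%.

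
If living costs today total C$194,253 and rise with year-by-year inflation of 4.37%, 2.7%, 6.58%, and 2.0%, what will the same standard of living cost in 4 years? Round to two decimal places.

Cumulative price-level factor: 1.0437 × 1.027 × 1.0658 × 1.020 ≈ 1.1652577894.
Multiplying C$194,253 by the price-level factor gives the future nominal sum.

C$226,354.82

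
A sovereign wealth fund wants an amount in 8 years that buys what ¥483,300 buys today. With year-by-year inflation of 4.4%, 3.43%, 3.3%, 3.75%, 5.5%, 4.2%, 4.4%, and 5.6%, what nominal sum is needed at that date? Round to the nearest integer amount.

Cumulative price-level factor: 1.044 × 1.0343 × 1.033 × 1.0375 × 1.055 × 1.042 × 1.044 × 1.056 ≈ 1.4025554682.
Multiplying ¥483,300 by the price-level factor gives the future nominal sum.

¥677,855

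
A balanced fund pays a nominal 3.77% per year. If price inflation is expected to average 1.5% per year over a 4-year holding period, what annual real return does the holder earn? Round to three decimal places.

2.236%

With constant rates the annual real return is the same each year: (1+3.77%)/(1+1.5%) − 1 = 0.02236.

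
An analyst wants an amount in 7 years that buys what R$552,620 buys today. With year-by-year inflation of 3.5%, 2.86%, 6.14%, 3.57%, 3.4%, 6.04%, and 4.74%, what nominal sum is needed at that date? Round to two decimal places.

Cumulative price-level factor: 1.035 × 1.0286 × 1.0614 × 1.0357 × 1.034 × 1.0604 × 1.0474 ≈ 1.3440107942.
Multiplying R$552,620 by the price-level factor gives the future nominal sum.

R$742,727.25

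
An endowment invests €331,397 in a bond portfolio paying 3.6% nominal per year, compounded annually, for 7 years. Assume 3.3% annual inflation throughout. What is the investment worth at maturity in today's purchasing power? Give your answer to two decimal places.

€338,193.00

Nominal value at maturity: €331,397 × (1 + 3.6%)^7 ≈ €424,489.41.
Price-level factor over 7 years: (1 + 3.3%)^7 ≈ 1.2551691332.
The maturity value deflated by that factor is the answer in today's purchasing power.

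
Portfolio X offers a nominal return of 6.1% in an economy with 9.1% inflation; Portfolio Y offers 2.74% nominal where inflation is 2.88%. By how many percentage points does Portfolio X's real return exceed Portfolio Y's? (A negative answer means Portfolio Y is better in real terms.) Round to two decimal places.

-2.61

Portfolio X real return: 1.061/1.091 − 1 = -2.750%.
Portfolio Y real return: 1.0274/1.0288 − 1 = -0.136%.
Difference: -2.750 − (-0.136) = -2.614 pp.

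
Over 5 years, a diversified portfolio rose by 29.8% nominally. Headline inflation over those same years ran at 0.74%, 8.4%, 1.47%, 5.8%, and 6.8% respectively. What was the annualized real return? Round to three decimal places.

0.723%

Cumulative inflation factor: 1.0074 × 1.084 × 1.0147 × 1.058 × 1.068 ≈ 1.25206.
Nominal growth factor: 1.29800. Real growth factor = 1.29800 / 1.25206 ≈ 1.03669.
Annualized: 1.03669^(1/5) − 1 ≈ 0.00723.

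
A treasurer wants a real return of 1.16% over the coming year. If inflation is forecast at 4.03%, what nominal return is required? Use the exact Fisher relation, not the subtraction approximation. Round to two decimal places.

5.24%

By the Fisher equation, 1 + r_nom = (1 + 1.16%)(1 + 4.03%) = 1.0116 × 1.0403 = 1.05236748.
So r_nom = 5.236748%.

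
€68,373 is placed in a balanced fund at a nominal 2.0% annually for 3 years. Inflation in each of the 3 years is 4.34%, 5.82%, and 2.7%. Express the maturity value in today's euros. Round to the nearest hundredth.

€63,987.64

Nominal value at maturity: €68,373 × (1 + 2.0%)^3 ≈ €72,557.97.
Price-level factor over 3 years: 1.0434 × 1.0582 × 1.027 ≈ 1.1339372788.
The maturity value deflated by that factor is the answer in today's purchasing power.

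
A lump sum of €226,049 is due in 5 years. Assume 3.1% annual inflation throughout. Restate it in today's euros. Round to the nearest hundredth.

Price-level factor over 5 years: (1 + 3.1%)^5 ≈ 1.1649125562.
Purchasing power today: €226,049 divided by that factor.

€194,048.04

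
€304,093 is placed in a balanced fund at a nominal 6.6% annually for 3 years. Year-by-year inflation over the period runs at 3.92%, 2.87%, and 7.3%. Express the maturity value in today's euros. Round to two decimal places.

Nominal value at maturity: €304,093 × (1 + 6.6%)^3 ≈ €368,364.73.
Price-level factor over 3 years: 1.0392 × 1.0287 × 1.073 ≈ 1.1470638679.
Dividing the nominal maturity value by the price-level factor gives the value in today's money.

€321,137.07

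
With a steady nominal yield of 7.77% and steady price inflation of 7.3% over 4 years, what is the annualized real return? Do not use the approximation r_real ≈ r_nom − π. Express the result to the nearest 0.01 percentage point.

With constant rates the annual real return is the same each year: (1+7.77%)/(1+7.3%) − 1 = 0.00438.

0.44%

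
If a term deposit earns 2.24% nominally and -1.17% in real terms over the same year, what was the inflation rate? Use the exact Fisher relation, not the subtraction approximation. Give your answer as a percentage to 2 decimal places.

From (1+r_nom) = (1+r_real)(1+π), we get 1+π = (1 + 2.24%)/(1 − 1.17%) = 1.0224/0.9883 ≈ 1.03450.
So π ≈ 3.4504%.

3.45%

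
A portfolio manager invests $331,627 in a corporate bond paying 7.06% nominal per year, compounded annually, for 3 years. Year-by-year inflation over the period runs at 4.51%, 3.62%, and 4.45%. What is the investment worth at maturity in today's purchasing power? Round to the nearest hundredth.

Nominal value at maturity: $331,627 × (1 + 7.06%)^3 ≈ $406,941.14.
Price-level factor over 3 years: 1.0451 × 1.0362 × 1.0445 ≈ 1.1311231216.
Dividing the nominal maturity value by the price-level factor gives the value in today's money.

$359,767.33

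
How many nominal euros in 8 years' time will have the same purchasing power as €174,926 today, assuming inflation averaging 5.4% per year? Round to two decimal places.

Cumulative price-level factor: (1+5.4%)^8 ≈ 1.5230876162.
The nominal amount required is €174,926 scaled up by that factor.

€266,427.62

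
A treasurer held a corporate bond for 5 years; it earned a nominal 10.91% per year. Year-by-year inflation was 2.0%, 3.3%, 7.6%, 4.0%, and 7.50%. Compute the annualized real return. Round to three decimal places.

5.774%

Cumulative inflation factor: 1.020 × 1.033 × 1.076 × 1.040 × 1.0750 ≈ 1.26752.
Nominal growth factor: 1.67824. Real growth factor = 1.67824 / 1.26752 ≈ 1.32403.
Annualized: 1.32403^(1/5) − 1 ≈ 0.05774.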